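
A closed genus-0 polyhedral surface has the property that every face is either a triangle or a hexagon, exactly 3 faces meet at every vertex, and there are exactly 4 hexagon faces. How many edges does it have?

18

Let x be the number of triangles; then F = 4 + x.
Edge–face incidences: 2E = 6·4 + 3·x = 24 + 3x.
Every vertex has degree 3, so 3V = 2E.
Euler: V − E + F = 2 ⇒ (2E)/3 − E + (4 + x) = 2.
Multiply by 6: 2·(2E) − 3·(2E) + 6·(4 + x) = 12, i.e. 24 + 6x − (24 + 3x) = 12.
Collecting terms: 3x = 12, so x = 4.
Then 2E = 24 + 3·4 = 36, so E = 18, V = 2E/3 = 12, F = 4 + 4 = 8.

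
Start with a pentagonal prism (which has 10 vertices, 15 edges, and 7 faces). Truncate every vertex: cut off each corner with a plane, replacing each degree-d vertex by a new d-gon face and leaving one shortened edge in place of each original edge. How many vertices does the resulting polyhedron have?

30

Truncation replaces each original edge-end by a new vertex, so V′ = 2E = 30.
Each original edge survives, and each old vertex of degree d contributes d new edges; summing degrees gives Σd = 2E, so E′ = E + 2E = 3E = 45.
Each original face survives and each original vertex becomes one new face: F′ = F + V = 17.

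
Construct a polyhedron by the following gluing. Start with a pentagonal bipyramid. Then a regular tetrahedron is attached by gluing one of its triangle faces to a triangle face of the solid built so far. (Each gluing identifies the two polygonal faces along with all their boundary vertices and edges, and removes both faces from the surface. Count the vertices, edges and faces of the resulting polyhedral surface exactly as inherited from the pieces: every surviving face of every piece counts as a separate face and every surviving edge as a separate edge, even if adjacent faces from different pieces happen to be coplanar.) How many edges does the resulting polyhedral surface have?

A pentagonal bipyramid: V=7, E=15, F=10.
Attach a regular tetrahedron (V=4, E=6, F=4) along a 3-gon: merge 3 vertices and 3 edges, delete both glued faces → V=8, E=18, F=12.
Check: V − E + F = 8 − 18 + 12 = 2.

18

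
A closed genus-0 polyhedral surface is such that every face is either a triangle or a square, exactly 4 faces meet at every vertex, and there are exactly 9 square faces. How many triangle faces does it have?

8

Let x be the number of triangles; then F = 9 + x.
Edge–face incidences: 2E = 4·9 + 3·x = 36 + 3x.
Every vertex has degree 4, so 4V = 2E.
Euler: V − E + F = 2 ⇒ (2E)/4 − E + (9 + x) = 2.
Multiply by 8: 2·(2E) − 4·(2E) + 8·(9 + x) = 16, i.e. 72 + 8x − 2·(36 + 3x) = 16.
Collecting terms: 2x = 16, so x = 8.
Then 2E = 36 + 3·8 = 60, so E = 30, V = 2E/4 = 15, F = 9 + 8 = 17.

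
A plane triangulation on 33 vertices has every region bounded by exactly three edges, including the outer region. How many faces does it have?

In a plane triangulation 3F = 2E and V − E + F = 2, so F = 2V − 4 = 2·33 − 4 = 62.

62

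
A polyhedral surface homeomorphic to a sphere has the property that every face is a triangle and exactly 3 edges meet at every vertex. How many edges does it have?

Each face has 3 edges and each edge borders two faces, so 2E = 3F.
Each vertex has degree 3, so 3V = 2E and hence V = 3F/3.
Euler: V − E + F = 2 ⇒ (3F/3) − (3F/2) + F = 2.
Multiply by 6: (6 − 9 + 6)F = 12, i.e. 3F = 12.
So F = 4, E = 3·4/2 = 6, V = 3·4/3 = 4.

6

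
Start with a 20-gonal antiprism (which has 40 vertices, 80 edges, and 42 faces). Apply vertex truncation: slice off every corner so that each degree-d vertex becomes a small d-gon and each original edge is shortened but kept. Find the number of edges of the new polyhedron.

Truncation replaces each original edge-end by a new vertex, so V′ = 2E = 160.
Each original edge survives, and each old vertex of degree d contributes d new edges; summing degrees gives Σd = 2E, so E′ = E + 2E = 3E = 240.
Each original face survives and each original vertex becomes one new face: F′ = F + V = 82.

240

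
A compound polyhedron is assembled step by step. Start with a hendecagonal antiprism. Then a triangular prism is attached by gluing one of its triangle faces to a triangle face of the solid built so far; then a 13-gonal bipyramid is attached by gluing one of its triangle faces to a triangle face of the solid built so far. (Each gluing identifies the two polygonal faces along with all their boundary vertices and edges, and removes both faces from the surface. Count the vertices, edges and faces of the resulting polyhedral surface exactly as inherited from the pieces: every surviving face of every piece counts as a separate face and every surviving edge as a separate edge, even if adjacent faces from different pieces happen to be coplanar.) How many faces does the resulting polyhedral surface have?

51

A hendecagonal antiprism: V=22, E=44, F=24.
Attach a triangular prism (V=6, E=9, F=5) along a 3-gon: merge 3 vertices and 3 edges, delete both glued faces → V=25, E=50, F=27.
Attach a 13-gonal bipyramid (V=15, E=39, F=26) along a 3-gon: merge 3 vertices and 3 edges, delete both glued faces → V=37, E=86, F=51.
Check: V − E + F = 37 − 86 + 51 = 2.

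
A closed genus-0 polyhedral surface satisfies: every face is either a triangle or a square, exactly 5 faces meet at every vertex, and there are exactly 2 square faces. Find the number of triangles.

24

Let x be the number of triangles; then F = 2 + x.
Edge–face incidences: 2E = 4·2 + 3·x = 8 + 3x.
Every vertex has degree 5, so 5V = 2E.
Euler: V − E + F = 2 ⇒ (2E)/5 − E + (2 + x) = 2.
Multiply by 10: 2·(2E) − 5·(2E) + 10·(2 + x) = 20, i.e. 20 + 10x − 3·(8 + 3x) = 20.
Collecting terms: x − 4 = 20, so x = 24.
Then 2E = 8 + 3·24 = 80, so E = 40, V = 2E/5 = 16, F = 2 + 24 = 26.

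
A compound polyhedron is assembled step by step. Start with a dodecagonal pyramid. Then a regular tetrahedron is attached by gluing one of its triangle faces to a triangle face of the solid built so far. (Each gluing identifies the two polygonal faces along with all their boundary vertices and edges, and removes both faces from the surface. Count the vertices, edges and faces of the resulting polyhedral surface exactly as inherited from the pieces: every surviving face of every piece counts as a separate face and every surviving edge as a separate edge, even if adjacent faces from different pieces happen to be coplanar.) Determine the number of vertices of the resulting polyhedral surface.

14

A dodecagonal pyramid: V=13, E=24, F=13.
Attach a regular tetrahedron (V=4, E=6, F=4) along a 3-gon: merge 3 vertices and 3 edges, delete both glued faces → V=14, E=27, F=15.
Check: V − E + F = 14 − 27 + 15 = 2.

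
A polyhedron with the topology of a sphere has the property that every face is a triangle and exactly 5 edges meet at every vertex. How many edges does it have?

30

Each face has 3 edges and each edge borders two faces, so 2E = 3F.
Each vertex has degree 5, so 5V = 2E and hence V = 3F/5.
Euler: V − E + F = 2 ⇒ (3F/5) − (3F/2) + F = 2.
Multiply by 10: (6 − 15 + 10)F = 20, i.e. 1F = 20.
So F = 20, E = 3·20/2 = 30, V = 3·20/5 = 12.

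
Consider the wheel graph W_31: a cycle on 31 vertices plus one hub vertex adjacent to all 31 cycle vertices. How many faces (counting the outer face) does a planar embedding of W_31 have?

W_31 has V = 31 + 1 = 32 vertices and E = 2·31 = 62 edges.
By Euler's formula F = 2 − V + E = 2 − 32 + 62 = 32.

32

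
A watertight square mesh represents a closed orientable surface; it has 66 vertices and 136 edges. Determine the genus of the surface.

2

Every face is a square and each edge borders two faces, so 4F = 2·136, giving F = 68.
χ = V − E + F = 66 − 136 + 68 = -2.
For a closed orientable surface χ = 2 − 2g, so g = (2 − (-2))/2 = 2.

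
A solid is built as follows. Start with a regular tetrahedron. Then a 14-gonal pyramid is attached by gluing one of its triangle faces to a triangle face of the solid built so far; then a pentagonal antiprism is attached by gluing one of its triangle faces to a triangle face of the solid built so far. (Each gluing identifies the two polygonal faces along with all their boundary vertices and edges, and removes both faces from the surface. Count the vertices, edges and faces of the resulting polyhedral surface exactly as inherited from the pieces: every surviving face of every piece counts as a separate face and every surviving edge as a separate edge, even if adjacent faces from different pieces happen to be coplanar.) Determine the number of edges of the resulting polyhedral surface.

A regular tetrahedron: V=4, E=6, F=4.
Attach a 14-gonal pyramid (V=15, E=28, F=15) along a 3-gon: merge 3 vertices and 3 edges, delete both glued faces → V=16, E=31, F=17.
Attach a pentagonal antiprism (V=10, E=20, F=12) along a 3-gon: merge 3 vertices and 3 edges, delete both glued faces → V=23, E=48, F=27.
Check: V − E + F = 23 − 48 + 27 = 2.

48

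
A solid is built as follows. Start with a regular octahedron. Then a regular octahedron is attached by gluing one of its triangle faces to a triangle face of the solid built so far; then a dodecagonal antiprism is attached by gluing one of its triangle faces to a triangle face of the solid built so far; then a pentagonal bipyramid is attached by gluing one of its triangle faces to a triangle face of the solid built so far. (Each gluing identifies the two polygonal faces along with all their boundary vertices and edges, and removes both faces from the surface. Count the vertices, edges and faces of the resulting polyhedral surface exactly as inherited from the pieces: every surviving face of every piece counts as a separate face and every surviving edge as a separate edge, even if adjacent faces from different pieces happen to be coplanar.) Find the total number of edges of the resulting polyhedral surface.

78

A regular octahedron: V=6, E=12, F=8.
Attach a regular octahedron (V=6, E=12, F=8) along a 3-gon: merge 3 vertices and 3 edges, delete both glued faces → V=9, E=21, F=14.
Attach a dodecagonal antiprism (V=24, E=48, F=26) along a 3-gon: merge 3 vertices and 3 edges, delete both glued faces → V=30, E=66, F=38.
Attach a pentagonal bipyramid (V=7, E=15, F=10) along a 3-gon: merge 3 vertices and 3 edges, delete both glued faces → V=34, E=78, F=46.
Check: V − E + F = 34 − 78 + 46 = 2.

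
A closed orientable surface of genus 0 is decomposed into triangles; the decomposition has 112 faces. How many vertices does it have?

χ = 2 − 2·0 = 2, and every face is a triangle so 3F = 2E.
E = 3·112/2 = 168. Then V = 2 + E − F = 2 + 168 − 112 = 58.

58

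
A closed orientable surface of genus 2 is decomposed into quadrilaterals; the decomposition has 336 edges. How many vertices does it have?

χ = 2 − 2·2 = -2, and every face is a square so 4F = 2E.
F = 2E/4 = 168. Then V = -2 + E − F = -2 + 336 − 168 = 166.

166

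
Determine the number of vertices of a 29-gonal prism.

58

A prism on an n-gon has two n-gon bases and n rectangular sides: V = 2·29 = 58, E = 3·29 = 87, F = 29 + 2 = 31.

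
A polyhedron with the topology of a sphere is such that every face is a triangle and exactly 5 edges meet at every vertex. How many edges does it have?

Each face has 3 edges and each edge borders two faces, so 2E = 3F.
Each vertex has degree 5, so 5V = 2E and hence V = 3F/5.
Euler: V − E + F = 2 ⇒ (3F/5) − (3F/2) + F = 2.
Multiply by 10: (6 − 15 + 10)F = 20, i.e. 1F = 20.
So F = 20, E = 3·20/2 = 30, V = 3·20/5 = 12.

30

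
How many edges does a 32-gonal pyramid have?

64

A pyramid on an n-gon base has one n-gon and n triangles: V = 32 + 1 = 33, E = 2·32 = 64, F = 32 + 1 = 33.
Check: V − E + F = 33 − 64 + 33 = 2.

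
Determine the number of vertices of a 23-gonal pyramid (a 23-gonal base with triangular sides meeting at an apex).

A pyramid on an n-gon base has one n-gon and n triangles: V = 23 + 1 = 24, E = 2·23 = 46, F = 23 + 1 = 24.

24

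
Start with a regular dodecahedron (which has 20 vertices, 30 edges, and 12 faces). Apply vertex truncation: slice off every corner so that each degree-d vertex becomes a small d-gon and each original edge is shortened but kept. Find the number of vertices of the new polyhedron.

60

Truncation replaces each original edge-end by a new vertex, so V′ = 2E = 60.
Each original edge survives, and each old vertex of degree d contributes d new edges; summing degrees gives Σd = 2E, so E′ = E + 2E = 3E = 90.
Each original face survives and each original vertex becomes one new face: F′ = F + V = 32.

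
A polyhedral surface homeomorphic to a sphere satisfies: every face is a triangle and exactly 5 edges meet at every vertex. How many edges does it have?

Each face has 3 edges and each edge borders two faces, so 2E = 3F.
Each vertex has degree 5, so 5V = 2E and hence V = 3F/5.
Euler: V − E + F = 2 ⇒ (3F/5) − (3F/2) + F = 2.
Multiply by 10: (6 − 15 + 10)F = 20, i.e. 1F = 20.
So F = 20, E = 3·20/2 = 30, V = 3·20/5 = 12.

30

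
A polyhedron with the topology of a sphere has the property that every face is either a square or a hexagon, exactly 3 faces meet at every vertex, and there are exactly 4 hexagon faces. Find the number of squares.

6

Let x be the number of squares; then F = 4 + x.
Edge–face incidences: 2E = 6·4 + 4·x = 24 + 4x.
Every vertex has degree 3, so 3V = 2E.
Euler: V − E + F = 2 ⇒ (2E)/3 − E + (4 + x) = 2.
Multiply by 6: 2·(2E) − 3·(2E) + 6·(4 + x) = 12, i.e. 24 + 6x − (24 + 4x) = 12.
Collecting terms: 2x = 12, so x = 6.
Then 2E = 24 + 4·6 = 48, so E = 24, V = 2E/3 = 16, F = 4 + 6 = 10.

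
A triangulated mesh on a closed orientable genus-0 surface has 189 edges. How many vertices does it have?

65

χ = 2 − 2·0 = 2, and every face is a triangle so 3F = 2E.
F = 2E/3 = 126. Then V = 2 + E − F = 2 + 189 − 126 = 65.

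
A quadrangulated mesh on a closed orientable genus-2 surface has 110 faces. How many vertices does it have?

108

χ = 2 − 2·2 = -2, and every face is a square so 4F = 2E.
E = 4·110/2 = 220. Then V = -2 + E − F = -2 + 220 − 110 = 108.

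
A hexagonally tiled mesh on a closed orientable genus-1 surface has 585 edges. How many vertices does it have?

χ = 2 − 2·1 = 0, and every face is a hexagon so 6F = 2E.
F = 2E/6 = 195. Then V = 0 + E − F = 0 + 585 − 195 = 390.

390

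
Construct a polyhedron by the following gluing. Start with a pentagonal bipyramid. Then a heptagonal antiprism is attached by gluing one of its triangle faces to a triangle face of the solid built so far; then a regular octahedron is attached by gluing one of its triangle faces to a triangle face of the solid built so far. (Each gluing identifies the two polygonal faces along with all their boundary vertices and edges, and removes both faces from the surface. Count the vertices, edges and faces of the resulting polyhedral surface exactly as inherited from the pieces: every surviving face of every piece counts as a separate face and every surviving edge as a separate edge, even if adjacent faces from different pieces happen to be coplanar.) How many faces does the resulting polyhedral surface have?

30

A pentagonal bipyramid: V=7, E=15, F=10.
Attach a heptagonal antiprism (V=14, E=28, F=16) along a 3-gon: merge 3 vertices and 3 edges, delete both glued faces → V=18, E=40, F=24.
Attach a regular octahedron (V=6, E=12, F=8) along a 3-gon: merge 3 vertices and 3 edges, delete both glued faces → V=21, E=49, F=30.
Check: V − E + F = 21 − 49 + 30 = 2.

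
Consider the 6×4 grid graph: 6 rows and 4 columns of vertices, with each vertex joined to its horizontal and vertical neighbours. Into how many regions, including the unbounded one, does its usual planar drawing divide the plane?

16

The grid has V = 6·4 = 24 vertices and E = 6·3 + 4·5 = 38 edges.
F = 2 − V + E = 2 − 24 + 38 = 16.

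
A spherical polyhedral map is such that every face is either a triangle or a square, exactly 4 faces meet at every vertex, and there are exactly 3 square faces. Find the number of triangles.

Let x be the number of triangles; then F = 3 + x.
Edge–face incidences: 2E = 4·3 + 3·x = 12 + 3x.
Every vertex has degree 4, so 4V = 2E.
Euler: V − E + F = 2 ⇒ (2E)/4 − E + (3 + x) = 2.
Multiply by 8: 2·(2E) − 4·(2E) + 8·(3 + x) = 16, i.e. 24 + 8x − 2·(12 + 3x) = 16.
Collecting terms: 2x = 16, so x = 8.
Then 2E = 12 + 3·8 = 36, so E = 18, V = 2E/4 = 9, F = 3 + 8 = 11.

8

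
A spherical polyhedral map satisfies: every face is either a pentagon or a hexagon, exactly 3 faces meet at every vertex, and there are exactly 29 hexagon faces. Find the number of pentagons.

Let x be the number of pentagons; then F = 29 + x.
Edge–face incidences: 2E = 6·29 + 5·x = 174 + 5x.
Every vertex has degree 3, so 3V = 2E.
Euler: V − E + F = 2 ⇒ (2E)/3 − E + (29 + x) = 2.
Multiply by 6: 2·(2E) − 3·(2E) + 6·(29 + x) = 12, i.e. 174 + 6x − (174 + 5x) = 12.
Collecting terms: x = 12.
Then 2E = 174 + 5·12 = 234, so E = 117, V = 2E/3 = 78, F = 29 + 12 = 41.

12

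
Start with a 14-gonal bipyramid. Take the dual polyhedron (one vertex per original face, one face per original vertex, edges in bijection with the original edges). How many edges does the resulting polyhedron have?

42

The base solid has V = 16, E = 42, F = 28.
The dual swaps V and F and preserves E: V′ = F = 28, E′ = E = 42, F′ = V = 16.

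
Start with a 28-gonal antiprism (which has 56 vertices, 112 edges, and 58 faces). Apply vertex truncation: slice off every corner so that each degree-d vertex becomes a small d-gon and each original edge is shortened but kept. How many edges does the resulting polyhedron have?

Truncation replaces each original edge-end by a new vertex, so V′ = 2E = 224.
Each original edge survives, and each old vertex of degree d contributes d new edges; summing degrees gives Σd = 2E, so E′ = E + 2E = 3E = 336.
Each original face survives and each original vertex becomes one new face: F′ = F + V = 114.

336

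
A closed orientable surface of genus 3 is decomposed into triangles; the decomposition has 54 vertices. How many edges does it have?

174

χ = 2 − 2·3 = -4, and every face is a triangle so 3F = 2E.
V − E + F = -4 with E = 3F/2 gives 54 − (3/2 − 1)·F = -4, so F = 116 and E = 174.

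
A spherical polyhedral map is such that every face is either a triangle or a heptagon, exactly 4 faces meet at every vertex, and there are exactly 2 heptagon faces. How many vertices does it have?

14

Let x be the number of triangles; then F = 2 + x.
Edge–face incidences: 2E = 7·2 + 3·x = 14 + 3x.
Every vertex has degree 4, so 4V = 2E.
Euler: V − E + F = 2 ⇒ (2E)/4 − E + (2 + x) = 2.
Multiply by 8: 2·(2E) − 4·(2E) + 8·(2 + x) = 16, i.e. 16 + 8x − 2·(14 + 3x) = 16.
Collecting terms: 2x − 12 = 16, so 2x = 28, so x = 14.
Then 2E = 14 + 3·14 = 56, so E = 28, V = 2E/4 = 14, F = 2 + 14 = 16.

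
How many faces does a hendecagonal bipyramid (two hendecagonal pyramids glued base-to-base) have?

22

A bipyramid over an n-gon has 2n triangular faces and n + 2 vertices: V = 11 + 2 = 13, E = 3·11 = 33, F = 2·11 = 22.
Check: V − E + F = 13 − 33 + 22 = 2.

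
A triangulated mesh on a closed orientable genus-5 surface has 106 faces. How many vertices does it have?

χ = 2 − 2·5 = -8, and every face is a triangle so 3F = 2E.
E = 3·106/2 = 159. Then V = -8 + E − F = -8 + 159 − 106 = 45.

45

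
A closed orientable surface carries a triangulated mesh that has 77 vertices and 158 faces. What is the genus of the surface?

Every face is a triangle, so 2E = 3·158 = 474, giving E = 237.
χ = V − E + F = 77 − 237 + 158 = -2.
For a closed orientable surface χ = 2 − 2g, so g = (2 − (-2))/2 = 2.

2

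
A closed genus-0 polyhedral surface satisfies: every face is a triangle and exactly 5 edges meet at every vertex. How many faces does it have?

20

Each face has 3 edges and each edge borders two faces, so 2E = 3F.
Each vertex has degree 5, so 5V = 2E and hence V = 3F/5.
Euler: V − E + F = 2 ⇒ (3F/5) − (3F/2) + F = 2.
Multiply by 10: (6 − 15 + 10)F = 20, i.e. 1F = 20.
So F = 20, E = 3·20/2 = 30, V = 3·20/5 = 12.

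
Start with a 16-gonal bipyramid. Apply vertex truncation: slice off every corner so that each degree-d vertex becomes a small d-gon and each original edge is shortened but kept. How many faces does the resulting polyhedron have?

50

The base solid has V = 18, E = 48, F = 32.
Truncation replaces each original edge-end by a new vertex, so V′ = 2E = 96.
Each original edge survives, and each old vertex of degree d contributes d new edges; summing degrees gives Σd = 2E, so E′ = E + 2E = 3E = 144.
Each original face survives and each original vertex becomes one new face: F′ = F + V = 50.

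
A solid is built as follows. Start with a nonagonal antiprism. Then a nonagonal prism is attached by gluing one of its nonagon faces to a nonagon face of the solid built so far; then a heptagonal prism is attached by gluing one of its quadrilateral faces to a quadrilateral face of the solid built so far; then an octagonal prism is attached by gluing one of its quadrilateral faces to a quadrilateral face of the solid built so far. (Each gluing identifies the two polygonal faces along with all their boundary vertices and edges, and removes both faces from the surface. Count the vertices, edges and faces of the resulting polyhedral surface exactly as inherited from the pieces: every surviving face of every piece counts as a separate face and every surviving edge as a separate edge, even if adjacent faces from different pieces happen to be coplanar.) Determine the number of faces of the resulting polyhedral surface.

A nonagonal antiprism: V=18, E=36, F=20.
Attach a nonagonal prism (V=18, E=27, F=11) along a 9-gon: merge 9 vertices and 9 edges, delete both glued faces → V=27, E=54, F=29.
Attach a heptagonal prism (V=14, E=21, F=9) along a 4-gon: merge 4 vertices and 4 edges, delete both glued faces → V=37, E=71, F=36.
Attach an octagonal prism (V=16, E=24, F=10) along a 4-gon: merge 4 vertices and 4 edges, delete both glued faces → V=49, E=91, F=44.
Check: V − E + F = 49 − 91 + 44 = 2.

44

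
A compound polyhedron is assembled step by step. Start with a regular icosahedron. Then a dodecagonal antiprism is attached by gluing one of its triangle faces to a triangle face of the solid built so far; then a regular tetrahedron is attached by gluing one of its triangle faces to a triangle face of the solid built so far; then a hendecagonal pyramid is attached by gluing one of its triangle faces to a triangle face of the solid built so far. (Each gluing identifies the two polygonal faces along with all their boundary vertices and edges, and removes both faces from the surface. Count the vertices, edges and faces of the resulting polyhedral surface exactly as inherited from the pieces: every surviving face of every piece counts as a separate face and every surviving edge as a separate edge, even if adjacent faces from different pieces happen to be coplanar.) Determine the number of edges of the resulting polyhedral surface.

97

A regular icosahedron: V=12, E=30, F=20.
Attach a dodecagonal antiprism (V=24, E=48, F=26) along a 3-gon: merge 3 vertices and 3 edges, delete both glued faces → V=33, E=75, F=44.
Attach a regular tetrahedron (V=4, E=6, F=4) along a 3-gon: merge 3 vertices and 3 edges, delete both glued faces → V=34, E=78, F=46.
Attach a hendecagonal pyramid (V=12, E=22, F=12) along a 3-gon: merge 3 vertices and 3 edges, delete both glued faces → V=43, E=97, F=56.
Check: V − E + F = 43 − 97 + 56 = 2.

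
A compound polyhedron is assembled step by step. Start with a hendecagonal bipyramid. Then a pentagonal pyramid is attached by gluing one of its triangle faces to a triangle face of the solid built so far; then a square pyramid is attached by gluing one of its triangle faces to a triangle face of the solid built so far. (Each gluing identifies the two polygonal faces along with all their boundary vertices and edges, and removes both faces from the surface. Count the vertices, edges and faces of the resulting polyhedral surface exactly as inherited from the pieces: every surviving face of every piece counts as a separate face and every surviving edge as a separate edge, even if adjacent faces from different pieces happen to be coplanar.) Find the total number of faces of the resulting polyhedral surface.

A hendecagonal bipyramid: V=13, E=33, F=22.
Attach a pentagonal pyramid (V=6, E=10, F=6) along a 3-gon: merge 3 vertices and 3 edges, delete both glued faces → V=16, E=40, F=26.
Attach a square pyramid (V=5, E=8, F=5) along a 3-gon: merge 3 vertices and 3 edges, delete both glued faces → V=18, E=45, F=29.
Check: V − E + F = 18 − 45 + 29 = 2.

29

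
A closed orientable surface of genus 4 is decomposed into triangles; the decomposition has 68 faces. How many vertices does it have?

28

χ = 2 − 2·4 = -6, and every face is a triangle so 3F = 2E.
E = 3·68/2 = 102. Then V = -6 + E − F = -6 + 102 − 68 = 28.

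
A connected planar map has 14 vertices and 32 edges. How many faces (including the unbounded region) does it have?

Euler's formula for a connected plane graph: V − E + F = 2, so F = 2 − 14 + 32 = 20.

20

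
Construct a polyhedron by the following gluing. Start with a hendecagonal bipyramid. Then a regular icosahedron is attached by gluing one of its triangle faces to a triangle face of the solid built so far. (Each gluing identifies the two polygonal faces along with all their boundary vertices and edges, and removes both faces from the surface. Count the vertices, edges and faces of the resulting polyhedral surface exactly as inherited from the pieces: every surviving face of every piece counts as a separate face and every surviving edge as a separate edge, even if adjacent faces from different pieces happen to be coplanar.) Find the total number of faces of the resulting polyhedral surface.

A hendecagonal bipyramid: V=13, E=33, F=22.
Attach a regular icosahedron (V=12, E=30, F=20) along a 3-gon: merge 3 vertices and 3 edges, delete both glued faces → V=22, E=60, F=40.
Check: V − E + F = 22 − 60 + 40 = 2.

40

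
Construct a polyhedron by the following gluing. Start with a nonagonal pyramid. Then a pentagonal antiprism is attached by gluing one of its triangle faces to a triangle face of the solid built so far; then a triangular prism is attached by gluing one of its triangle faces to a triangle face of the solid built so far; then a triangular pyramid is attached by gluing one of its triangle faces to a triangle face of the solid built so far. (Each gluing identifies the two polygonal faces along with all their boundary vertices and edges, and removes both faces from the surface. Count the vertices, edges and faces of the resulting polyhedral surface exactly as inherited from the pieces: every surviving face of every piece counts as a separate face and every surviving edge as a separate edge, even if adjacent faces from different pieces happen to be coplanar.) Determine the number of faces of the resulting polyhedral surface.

25

A nonagonal pyramid: V=10, E=18, F=10.
Attach a pentagonal antiprism (V=10, E=20, F=12) along a 3-gon: merge 3 vertices and 3 edges, delete both glued faces → V=17, E=35, F=20.
Attach a triangular prism (V=6, E=9, F=5) along a 3-gon: merge 3 vertices and 3 edges, delete both glued faces → V=20, E=41, F=23.
Attach a triangular pyramid (V=4, E=6, F=4) along a 3-gon: merge 3 vertices and 3 edges, delete both glued faces → V=21, E=44, F=25.
Check: V − E + F = 21 − 44 + 25 = 2.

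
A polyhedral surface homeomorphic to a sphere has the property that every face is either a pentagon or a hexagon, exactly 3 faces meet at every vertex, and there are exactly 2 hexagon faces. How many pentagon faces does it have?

Let x be the number of pentagons; then F = 2 + x.
Edge–face incidences: 2E = 6·2 + 5·x = 12 + 5x.
Every vertex has degree 3, so 3V = 2E.
Euler: V − E + F = 2 ⇒ (2E)/3 − E + (2 + x) = 2.
Multiply by 6: 2·(2E) − 3·(2E) + 6·(2 + x) = 12, i.e. 12 + 6x − (12 + 5x) = 12.
Collecting terms: x = 12.
Then 2E = 12 + 5·12 = 72, so E = 36, V = 2E/3 = 24, F = 2 + 12 = 14.

12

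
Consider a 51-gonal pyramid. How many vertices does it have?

52

A pyramid on an n-gon base has one n-gon and n triangles: V = 51 + 1 = 52, E = 2·51 = 102, F = 51 + 1 = 52.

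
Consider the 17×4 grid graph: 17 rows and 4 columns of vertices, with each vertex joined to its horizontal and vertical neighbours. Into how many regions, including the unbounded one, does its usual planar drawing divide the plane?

49

The grid has V = 17·4 = 68 vertices and E = 17·3 + 4·16 = 115 edges.
F = 2 − V + E = 2 − 68 + 115 = 49.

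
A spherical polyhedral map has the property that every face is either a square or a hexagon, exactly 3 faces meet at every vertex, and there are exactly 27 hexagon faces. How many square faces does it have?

Let x be the number of squares; then F = 27 + x.
Edge–face incidences: 2E = 6·27 + 4·x = 162 + 4x.
Every vertex has degree 3, so 3V = 2E.
Euler: V − E + F = 2 ⇒ (2E)/3 − E + (27 + x) = 2.
Multiply by 6: 2·(2E) − 3·(2E) + 6·(27 + x) = 12, i.e. 162 + 6x − (162 + 4x) = 12.
Collecting terms: 2x = 12, so x = 6.
Then 2E = 162 + 4·6 = 186, so E = 93, V = 2E/3 = 62, F = 27 + 6 = 33.

6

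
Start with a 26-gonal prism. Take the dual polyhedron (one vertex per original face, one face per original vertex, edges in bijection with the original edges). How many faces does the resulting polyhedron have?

The base solid has V = 52, E = 78, F = 28.
The dual swaps V and F and preserves E: V′ = F = 28, E′ = E = 78, F′ = V = 52.

52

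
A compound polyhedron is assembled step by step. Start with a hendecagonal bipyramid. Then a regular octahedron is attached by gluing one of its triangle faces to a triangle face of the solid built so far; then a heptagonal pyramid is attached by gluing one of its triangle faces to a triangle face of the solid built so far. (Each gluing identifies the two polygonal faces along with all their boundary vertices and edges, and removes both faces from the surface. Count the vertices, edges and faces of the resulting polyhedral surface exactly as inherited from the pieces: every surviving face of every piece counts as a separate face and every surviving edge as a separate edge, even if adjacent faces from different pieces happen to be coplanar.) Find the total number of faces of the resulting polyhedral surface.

A hendecagonal bipyramid: V=13, E=33, F=22.
Attach a regular octahedron (V=6, E=12, F=8) along a 3-gon: merge 3 vertices and 3 edges, delete both glued faces → V=16, E=42, F=28.
Attach a heptagonal pyramid (V=8, E=14, F=8) along a 3-gon: merge 3 vertices and 3 edges, delete both glued faces → V=21, E=53, F=34.
Check: V − E + F = 21 − 53 + 34 = 2.

34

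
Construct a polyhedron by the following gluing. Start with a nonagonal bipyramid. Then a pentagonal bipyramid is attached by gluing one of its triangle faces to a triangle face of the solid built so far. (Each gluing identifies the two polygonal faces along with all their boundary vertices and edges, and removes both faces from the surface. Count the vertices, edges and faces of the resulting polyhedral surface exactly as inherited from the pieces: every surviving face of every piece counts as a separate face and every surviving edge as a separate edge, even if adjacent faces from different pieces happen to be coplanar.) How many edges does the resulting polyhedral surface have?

A nonagonal bipyramid: V=11, E=27, F=18.
Attach a pentagonal bipyramid (V=7, E=15, F=10) along a 3-gon: merge 3 vertices and 3 edges, delete both glued faces → V=15, E=39, F=26.
Check: V − E + F = 15 − 39 + 26 = 2.

39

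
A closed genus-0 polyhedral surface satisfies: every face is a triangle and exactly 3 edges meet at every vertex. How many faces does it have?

Each face has 3 edges and each edge borders two faces, so 2E = 3F.
Each vertex has degree 3, so 3V = 2E and hence V = 3F/3.
Euler: V − E + F = 2 ⇒ (3F/3) − (3F/2) + F = 2.
Multiply by 6: (6 − 9 + 6)F = 12, i.e. 3F = 12.
So F = 4, E = 3·4/2 = 6, V = 3·4/3 = 4.

4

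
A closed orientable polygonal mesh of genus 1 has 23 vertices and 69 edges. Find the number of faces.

For a closed orientable surface of genus 1, χ = 2 − 2·1 = 0.
F = 0 − V + E = 0 − 23 + 69 = 46.

46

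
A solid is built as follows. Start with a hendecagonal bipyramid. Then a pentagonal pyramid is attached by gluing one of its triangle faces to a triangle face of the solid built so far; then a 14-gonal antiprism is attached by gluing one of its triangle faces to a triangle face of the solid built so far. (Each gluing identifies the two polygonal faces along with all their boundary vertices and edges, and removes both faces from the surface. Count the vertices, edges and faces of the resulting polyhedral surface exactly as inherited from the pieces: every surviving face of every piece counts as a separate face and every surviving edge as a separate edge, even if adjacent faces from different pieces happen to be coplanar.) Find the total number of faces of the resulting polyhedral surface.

54

A hendecagonal bipyramid: V=13, E=33, F=22.
Attach a pentagonal pyramid (V=6, E=10, F=6) along a 3-gon: merge 3 vertices and 3 edges, delete both glued faces → V=16, E=40, F=26.
Attach a 14-gonal antiprism (V=28, E=56, F=30) along a 3-gon: merge 3 vertices and 3 edges, delete both glued faces → V=41, E=93, F=54.
Check: V − E + F = 41 − 93 + 54 = 2.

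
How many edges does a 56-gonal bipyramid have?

A bipyramid over an n-gon has 2n triangular faces and n + 2 vertices: V = 56 + 2 = 58, E = 3·56 = 168, F = 2·56 = 112.

168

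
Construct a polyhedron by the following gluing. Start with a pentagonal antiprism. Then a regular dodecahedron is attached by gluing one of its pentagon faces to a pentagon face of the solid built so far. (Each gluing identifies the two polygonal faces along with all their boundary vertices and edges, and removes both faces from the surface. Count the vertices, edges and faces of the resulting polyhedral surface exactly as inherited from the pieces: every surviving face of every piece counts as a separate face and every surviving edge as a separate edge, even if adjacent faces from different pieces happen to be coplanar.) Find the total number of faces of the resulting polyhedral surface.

A pentagonal antiprism: V=10, E=20, F=12.
Attach a regular dodecahedron (V=20, E=30, F=12) along a 5-gon: merge 5 vertices and 5 edges, delete both glued faces → V=25, E=45, F=22.
Check: V − E + F = 25 − 45 + 22 = 2.

22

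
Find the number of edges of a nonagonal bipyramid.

A bipyramid over an n-gon has 2n triangular faces and n + 2 vertices: V = 9 + 2 = 11, E = 3·9 = 27, F = 2·9 = 18.
Check: V − E + F = 11 − 27 + 18 = 2.

27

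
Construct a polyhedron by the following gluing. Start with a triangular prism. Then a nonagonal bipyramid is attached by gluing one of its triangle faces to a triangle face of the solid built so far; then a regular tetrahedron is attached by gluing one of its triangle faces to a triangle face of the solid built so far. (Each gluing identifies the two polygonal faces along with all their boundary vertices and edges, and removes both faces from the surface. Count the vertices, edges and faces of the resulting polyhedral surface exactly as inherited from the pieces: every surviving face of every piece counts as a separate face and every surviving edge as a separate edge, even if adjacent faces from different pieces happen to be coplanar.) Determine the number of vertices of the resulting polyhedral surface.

15

A triangular prism: V=6, E=9, F=5.
Attach a nonagonal bipyramid (V=11, E=27, F=18) along a 3-gon: merge 3 vertices and 3 edges, delete both glued faces → V=14, E=33, F=21.
Attach a regular tetrahedron (V=4, E=6, F=4) along a 3-gon: merge 3 vertices and 3 edges, delete both glued faces → V=15, E=36, F=23.
Check: V − E + F = 15 − 36 + 23 = 2.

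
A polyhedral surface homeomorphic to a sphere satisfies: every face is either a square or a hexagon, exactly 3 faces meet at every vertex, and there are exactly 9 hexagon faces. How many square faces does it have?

Let x be the number of squares; then F = 9 + x.
Edge–face incidences: 2E = 6·9 + 4·x = 54 + 4x.
Every vertex has degree 3, so 3V = 2E.
Euler: V − E + F = 2 ⇒ (2E)/3 − E + (9 + x) = 2.
Multiply by 6: 2·(2E) − 3·(2E) + 6·(9 + x) = 12, i.e. 54 + 6x − (54 + 4x) = 12.
Collecting terms: 2x = 12, so x = 6.
Then 2E = 54 + 4·6 = 78, so E = 39, V = 2E/3 = 26, F = 9 + 6 = 15.

6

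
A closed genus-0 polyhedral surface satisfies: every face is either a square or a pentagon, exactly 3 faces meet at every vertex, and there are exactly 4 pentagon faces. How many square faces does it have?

4

Let x be the number of squares; then F = 4 + x.
Edge–face incidences: 2E = 5·4 + 4·x = 20 + 4x.
Every vertex has degree 3, so 3V = 2E.
Euler: V − E + F = 2 ⇒ (2E)/3 − E + (4 + x) = 2.
Multiply by 6: 2·(2E) − 3·(2E) + 6·(4 + x) = 12, i.e. 24 + 6x − (20 + 4x) = 12.
Collecting terms: 2x + 4 = 12, so 2x = 8, so x = 4.
Then 2E = 20 + 4·4 = 36, so E = 18, V = 2E/3 = 12, F = 4 + 4 = 8.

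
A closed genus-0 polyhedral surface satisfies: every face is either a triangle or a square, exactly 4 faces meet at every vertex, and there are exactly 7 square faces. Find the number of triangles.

8

Let x be the number of triangles; then F = 7 + x.
Edge–face incidences: 2E = 4·7 + 3·x = 28 + 3x.
Every vertex has degree 4, so 4V = 2E.
Euler: V − E + F = 2 ⇒ (2E)/4 − E + (7 + x) = 2.
Multiply by 8: 2·(2E) − 4·(2E) + 8·(7 + x) = 16, i.e. 56 + 8x − 2·(28 + 3x) = 16.
Collecting terms: 2x = 16, so x = 8.
Then 2E = 28 + 3·8 = 52, so E = 26, V = 2E/4 = 13, F = 7 + 8 = 15.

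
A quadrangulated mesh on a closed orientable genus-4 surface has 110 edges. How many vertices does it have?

χ = 2 − 2·4 = -6, and every face is a square so 4F = 2E.
F = 2E/4 = 55. Then V = -6 + E − F = -6 + 110 − 55 = 49.

49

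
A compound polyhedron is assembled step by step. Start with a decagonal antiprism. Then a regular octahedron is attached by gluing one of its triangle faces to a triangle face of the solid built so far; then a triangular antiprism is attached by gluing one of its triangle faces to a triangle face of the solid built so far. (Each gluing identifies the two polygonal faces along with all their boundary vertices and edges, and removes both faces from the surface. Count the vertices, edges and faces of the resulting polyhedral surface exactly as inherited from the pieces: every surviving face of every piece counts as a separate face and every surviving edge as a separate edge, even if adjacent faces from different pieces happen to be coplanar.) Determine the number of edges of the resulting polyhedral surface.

58

A decagonal antiprism: V=20, E=40, F=22.
Attach a regular octahedron (V=6, E=12, F=8) along a 3-gon: merge 3 vertices and 3 edges, delete both glued faces → V=23, E=49, F=28.
Attach a triangular antiprism (V=6, E=12, F=8) along a 3-gon: merge 3 vertices and 3 edges, delete both glued faces → V=26, E=58, F=34.
Check: V − E + F = 26 − 58 + 34 = 2.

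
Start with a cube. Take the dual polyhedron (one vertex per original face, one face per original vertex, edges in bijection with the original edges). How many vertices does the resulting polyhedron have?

The base solid has V = 8, E = 12, F = 6.
The dual swaps V and F and preserves E: V′ = F = 6, E′ = E = 12, F′ = V = 8.

6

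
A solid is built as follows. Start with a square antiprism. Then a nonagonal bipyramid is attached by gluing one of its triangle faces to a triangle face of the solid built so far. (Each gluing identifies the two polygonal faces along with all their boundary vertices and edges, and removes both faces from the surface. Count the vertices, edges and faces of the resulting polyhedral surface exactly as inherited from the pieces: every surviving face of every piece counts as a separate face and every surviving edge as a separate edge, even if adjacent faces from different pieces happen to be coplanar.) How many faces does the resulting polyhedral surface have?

26

A square antiprism: V=8, E=16, F=10.
Attach a nonagonal bipyramid (V=11, E=27, F=18) along a 3-gon: merge 3 vertices and 3 edges, delete both glued faces → V=16, E=40, F=26.
Check: V − E + F = 16 − 40 + 26 = 2.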